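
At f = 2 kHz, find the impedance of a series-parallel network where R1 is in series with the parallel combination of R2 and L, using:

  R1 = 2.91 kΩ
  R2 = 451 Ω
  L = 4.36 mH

Step 1 — Angular frequency: ω = 2π·f = 2π·2000 = 1.257e+04 rad/s.
Step 2 — Component impedances:
  R1: Z = R = 2910 Ω
  R2: Z = R = 451 Ω
  L: Z = jωL = j·1.257e+04·0.00436 = 0 + j54.79 Ω
Step 3 — Parallel branch: R2 || L = 1/(1/R2 + 1/L) = 6.559 + j53.99 Ω.
Step 4 — Series with R1: Z_total = R1 + (R2 || L) = 2917 + j53.99 Ω = 2917∠1.1° Ω.

Z = 2917 + j53.99 Ω = 2917∠1.1° Ω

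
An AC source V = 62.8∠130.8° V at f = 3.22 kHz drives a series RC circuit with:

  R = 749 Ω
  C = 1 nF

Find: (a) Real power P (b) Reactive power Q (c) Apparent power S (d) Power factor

Step 1 — Angular frequency: ω = 2π·f = 2π·3220 = 2.023e+04 rad/s.
Step 2 — Component impedances:
  R: Z = R = 749 Ω
  C: Z = 1/(jωC) = -j/(ω·C) = 0 - j4.943e+04 Ω
Step 3 — Series combination: Z_total = R + C = 749 - j4.943e+04 Ω = 4.943e+04∠-89.1° Ω.
Step 4 — Source phasor: V = 62.8∠130.8° V = -41.03 + j47.54 V.
Step 5 — Current: I = V / Z = -0.0009742 - j0.0008154 A = 0.00127∠-140.1° A.
Step 6 — Complex power: S = V·I* = 0.001209 - j0.07977 VA.
Step 7 — Real power: P = Re(S) = 0.001209 W.
Step 8 — Reactive power: Q = Im(S) = -0.07977 VAR.
Step 9 — Apparent power: |S| = 0.07978 VA.
Step 10 — Power factor: PF = P/|S| = 0.01515 (leading).

(a) P = 0.001209 W  (b) Q = -0.07977 VAR  (c) S = 0.07978 VA  (d) PF = 0.01515 (leading)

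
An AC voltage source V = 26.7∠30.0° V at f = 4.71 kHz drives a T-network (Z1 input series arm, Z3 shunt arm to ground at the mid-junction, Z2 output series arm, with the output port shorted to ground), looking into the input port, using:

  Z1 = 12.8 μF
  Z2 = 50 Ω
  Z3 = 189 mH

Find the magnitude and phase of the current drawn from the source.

Step 1 — Angular frequency: ω = 2π·f = 2π·4710 = 2.959e+04 rad/s.
Step 2 — Component impedances:
  Z1: Z = 1/(jωC) = -j/(ω·C) = 0 - j2.64 Ω
  Z2: Z = R = 50 Ω
  Z3: Z = jωL = j·2.959e+04·0.189 = 0 + j5593 Ω
Step 3 — With the output port shorted to ground, the output series arm Z2 runs from the junction to ground; the shunt arm Z3 also runs from the junction to ground. They appear in parallel: Z3 || Z2 = 50 + j0.4469 Ω.
Step 4 — Series with input arm Z1: Z_in = Z1 + (Z3 || Z2) = 50 - j2.193 Ω = 50.04∠-2.5° Ω.
Step 5 — Source phasor: V = 26.7∠30.0° V = 23.12 + j13.35 V.
Step 6 — Ohm's law: I = V / Z_total = (23.12 + j13.35) / (50 - j2.193) = 0.4499 + j0.2868 A.
Step 7 — Convert to polar: |I| = 0.5335 A, ∠I = 32.5°.

I = 0.5335∠32.5° A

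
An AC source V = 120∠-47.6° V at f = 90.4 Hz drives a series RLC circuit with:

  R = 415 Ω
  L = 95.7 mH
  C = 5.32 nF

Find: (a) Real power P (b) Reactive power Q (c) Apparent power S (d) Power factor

Step 1 — Angular frequency: ω = 2π·f = 2π·90.4 = 568 rad/s.
Step 2 — Component impedances:
  R: Z = R = 415 Ω
  L: Z = jωL = j·568·0.0957 = 0 + j54.36 Ω
  C: Z = 1/(jωC) = -j/(ω·C) = 0 - j3.309e+05 Ω
Step 3 — Series combination: Z_total = R + L + C = 415 - j3.309e+05 Ω = 3.309e+05∠-89.9° Ω.
Step 4 — Source phasor: V = 120∠-47.6° V = 80.92 - j88.61 V.
Step 5 — Current: I = V / Z = 0.0002681 + j0.0002442 A = 0.0003627∠42.3° A.
Step 6 — Complex power: S = V·I* = 5.458e-05 - j0.04352 VA.
Step 7 — Real power: P = Re(S) = 5.458e-05 W.
Step 8 — Reactive power: Q = Im(S) = -0.04352 VAR.
Step 9 — Apparent power: |S| = 0.04352 VA.
Step 10 — Power factor: PF = P/|S| = 0.001254 (leading).

(a) P = 5.458e-05 W  (b) Q = -0.04352 VAR  (c) S = 0.04352 VA  (d) PF = 0.001254 (leading)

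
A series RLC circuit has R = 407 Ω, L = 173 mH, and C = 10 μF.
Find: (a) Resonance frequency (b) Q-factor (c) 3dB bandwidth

Step 1 — Resonance condition Im(Z)=0 gives ω₀ = 1/√(LC).
Step 2 — ω₀ = 1/√(0.173·1e-05) = 760.3 rad/s.
Step 3 — f₀ = ω₀/(2π) = 121 Hz.
Step 4 — Series Q: Q = ω₀L/R = 760.3·0.173/407 = 0.3232.
Step 5 — 3dB bandwidth: Δω = ω₀/Q = 2353 rad/s; BW = Δω/(2π) = 374.4 Hz.

(a) f₀ = 121 Hz  (b) Q = 0.3232  (c) BW = 374.4 Hz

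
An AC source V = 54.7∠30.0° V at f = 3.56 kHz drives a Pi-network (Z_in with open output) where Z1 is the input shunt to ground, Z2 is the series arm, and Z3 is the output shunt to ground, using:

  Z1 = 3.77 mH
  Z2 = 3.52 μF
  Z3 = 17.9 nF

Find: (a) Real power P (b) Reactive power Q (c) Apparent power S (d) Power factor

Step 1 — Angular frequency: ω = 2π·f = 2π·3560 = 2.237e+04 rad/s.
Step 2 — Component impedances:
  Z1: Z = jωL = j·2.237e+04·0.00377 = 0 + j84.33 Ω
  Z2: Z = 1/(jωC) = -j/(ω·C) = 0 - j12.7 Ω
  Z3: Z = 1/(jωC) = -j/(ω·C) = 0 - j2498 Ω
Step 3 — With open output, the series arm Z2 and the output shunt Z3 appear in series to ground: Z2 + Z3 = 0 - j2510 Ω.
Step 4 — Parallel with input shunt Z1: Z_in = Z1 || (Z2 + Z3) = 0 + j87.26 Ω = 87.26∠90.0° Ω.
Step 5 — Source phasor: V = 54.7∠30.0° V = 47.37 + j27.35 V.
Step 6 — Current: I = V / Z = 0.3134 - j0.5429 A = 0.6269∠-60.0° A.
Step 7 — Complex power: S = V·I* = 0 + j34.29 VA.
Step 8 — Real power: P = Re(S) = 0 W.
Step 9 — Reactive power: Q = Im(S) = 34.29 VAR.
Step 10 — Apparent power: |S| = 34.29 VA.
Step 11 — Power factor: PF = P/|S| = 0 (lagging).

(a) P = 0 W  (b) Q = 34.29 VAR  (c) S = 34.29 VA  (d) PF = 0 (lagging)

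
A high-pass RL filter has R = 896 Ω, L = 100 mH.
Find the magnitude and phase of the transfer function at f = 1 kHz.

Step 1 — Angular frequency: ω = 2π·1000 = 6283 rad/s.
Step 2 — Transfer function: H(jω) = jωL/(R + jωL).
Step 3 — Numerator jωL = j·628.3; denominator R + jωL = 896 + j628.3.
Step 4 — H = 0.3296 + j0.4701.
Step 5 — Magnitude: |H| = 0.5741 (-4.8 dB); phase: φ = 55.0°.

|H| = 0.5741 (-4.8 dB), φ = 55.0°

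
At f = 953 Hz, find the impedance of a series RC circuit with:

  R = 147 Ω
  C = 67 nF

Step 1 — Angular frequency: ω = 2π·f = 2π·953 = 5988 rad/s.
Step 2 — Component impedances:
  R: Z = R = 147 Ω
  C: Z = 1/(jωC) = -j/(ω·C) = 0 - j2493 Ω
Step 3 — Series combination: Z_total = R + C = 147 - j2493 Ω = 2497∠-86.6° Ω.

Z = 147 - j2493 Ω = 2497∠-86.6° Ω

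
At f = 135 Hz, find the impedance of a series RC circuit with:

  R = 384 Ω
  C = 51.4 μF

Step 1 — Angular frequency: ω = 2π·f = 2π·135 = 848.2 rad/s.
Step 2 — Component impedances:
  R: Z = R = 384 Ω
  C: Z = 1/(jωC) = -j/(ω·C) = 0 - j22.94 Ω
Step 3 — Series combination: Z_total = R + C = 384 - j22.94 Ω = 384.7∠-3.4° Ω.

Z = 384 - j22.94 Ω = 384.7∠-3.4° Ω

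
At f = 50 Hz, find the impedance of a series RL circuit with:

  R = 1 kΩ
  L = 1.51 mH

Step 1 — Angular frequency: ω = 2π·f = 2π·50 = 314.2 rad/s.
Step 2 — Component impedances:
  R: Z = R = 1000 Ω
  L: Z = jωL = j·314.2·0.00151 = 0 + j0.4744 Ω
Step 3 — Series combination: Z_total = R + L = 1000 + j0.4744 Ω = 1000∠0.0° Ω.

Z = 1000 + j0.4744 Ω = 1000∠0.0° Ω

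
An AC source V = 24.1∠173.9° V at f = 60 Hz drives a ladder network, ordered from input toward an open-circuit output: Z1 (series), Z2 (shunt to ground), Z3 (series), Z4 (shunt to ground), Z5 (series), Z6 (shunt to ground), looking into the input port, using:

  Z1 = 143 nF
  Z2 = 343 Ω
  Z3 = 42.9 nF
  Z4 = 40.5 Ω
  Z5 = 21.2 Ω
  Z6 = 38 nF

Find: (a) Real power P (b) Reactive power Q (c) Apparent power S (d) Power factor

Step 1 — Angular frequency: ω = 2π·f = 2π·60 = 377 rad/s.
Step 2 — Component impedances:
  Z1: Z = 1/(jωC) = -j/(ω·C) = 0 - j1.855e+04 Ω
  Z2: Z = R = 343 Ω
  Z3: Z = 1/(jωC) = -j/(ω·C) = 0 - j6.183e+04 Ω
  Z4: Z = R = 40.5 Ω
  Z5: Z = R = 21.2 Ω
  Z6: Z = 1/(jωC) = -j/(ω·C) = 0 - j6.98e+04 Ω
Step 3 — Ladder network (open output): work backward from the far end, alternating series and parallel combinations. Z_in = 343 - j1.855e+04 Ω = 1.855e+04∠-88.9° Ω.
Step 4 — Source phasor: V = 24.1∠173.9° V = -23.96 + j2.561 V.
Step 5 — Current: I = V / Z = -0.0001619 - j0.001289 A = 0.001299∠-97.2° A.
Step 6 — Complex power: S = V·I* = 0.0005786 - j0.0313 VA.
Step 7 — Real power: P = Re(S) = 0.0005786 W.
Step 8 — Reactive power: Q = Im(S) = -0.0313 VAR.
Step 9 — Apparent power: |S| = 0.0313 VA.
Step 10 — Power factor: PF = P/|S| = 0.01849 (leading).

(a) P = 0.0005786 W  (b) Q = -0.0313 VAR  (c) S = 0.0313 VA  (d) PF = 0.01849 (leading)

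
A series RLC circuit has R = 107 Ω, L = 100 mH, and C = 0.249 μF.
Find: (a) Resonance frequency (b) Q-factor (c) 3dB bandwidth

Step 1 — Resonance: ω₀ = 1/√(LC) = 1/√(0.1·2.49e-07) = 6337 rad/s.
Step 2 — f₀ = ω₀/(2π) = 1009 Hz.
Step 3 — Series Q: Q = ω₀L/R = 6337·0.1/107 = 5.923.
Step 4 — Bandwidth: Δω = ω₀/Q = 1070 rad/s; BW = Δω/(2π) = 170.3 Hz.

(a) f₀ = 1009 Hz  (b) Q = 5.923  (c) BW = 170.3 Hz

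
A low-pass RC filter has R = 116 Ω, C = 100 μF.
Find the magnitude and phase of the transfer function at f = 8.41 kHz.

Step 1 — Angular frequency: ω = 2π·8410 = 5.284e+04 rad/s.
Step 2 — Transfer function: H(jω) = 1/(1 + jωRC).
Step 3 — Denominator: 1 + jωRC = 1 + j·5.284e+04·116·0.0001 = 1 + j613.
Step 4 — H = 2.662e-06 - j0.001631.
Step 5 — Magnitude: |H| = 0.001631 (-55.7 dB); phase: φ = -89.9°.

|H| = 0.001631 (-55.7 dB), φ = -89.9°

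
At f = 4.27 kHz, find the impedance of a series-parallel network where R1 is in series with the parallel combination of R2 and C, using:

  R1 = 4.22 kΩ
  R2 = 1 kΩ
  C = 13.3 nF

Step 1 — Angular frequency: ω = 2π·f = 2π·4270 = 2.683e+04 rad/s.
Step 2 — Component impedances:
  R1: Z = R = 4220 Ω
  R2: Z = R = 1000 Ω
  C: Z = 1/(jωC) = -j/(ω·C) = 0 - j2802 Ω
Step 3 — Parallel branch: R2 || C = 1/(1/R2 + 1/C) = 887.1 - j316.5 Ω.
Step 4 — Series with R1: Z_total = R1 + (R2 || C) = 5107 - j316.5 Ω = 5117∠-3.5° Ω.

Z = 5107 - j316.5 Ω = 5117∠-3.5° Ω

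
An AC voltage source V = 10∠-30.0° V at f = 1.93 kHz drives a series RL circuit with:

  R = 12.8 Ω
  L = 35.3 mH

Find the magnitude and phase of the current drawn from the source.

Step 1 — Angular frequency: ω = 2π·f = 2π·1930 = 1.213e+04 rad/s.
Step 2 — Component impedances:
  R: Z = R = 12.8 Ω
  L: Z = jωL = j·1.213e+04·0.0353 = 0 + j428.1 Ω
Step 3 — Series combination: Z_total = R + L = 12.8 + j428.1 Ω = 428.3∠88.3° Ω.
Step 4 — Source phasor: V = 10∠-30.0° V = 8.66 - j5 V.
Step 5 — Ohm's law: I = V / Z_total = (8.66 - j5) / (12.8 + j428.1) = -0.01107 - j0.02056 A.
Step 6 — Convert to polar: |I| = 0.02335 A, ∠I = -118.3°.

I = 0.02335∠-118.3° A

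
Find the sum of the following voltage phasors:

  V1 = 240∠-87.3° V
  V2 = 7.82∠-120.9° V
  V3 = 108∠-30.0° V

Step 1 — Convert each phasor to rectangular form:
  V1 = 240·(cos(-87.3°) + j·sin(-87.3°)) = 11.31 - j239.7 V
  V2 = 7.82·(cos(-120.9°) + j·sin(-120.9°)) = -4.016 - j6.71 V
  V3 = 108·(cos(-30.0°) + j·sin(-30.0°)) = 93.53 - j54 V
Step 2 — Sum components: V_total = 100.8 - j300.4 V.
Step 3 — Convert to polar: |V_total| = 316.9 V, ∠V_total = -71.4°.

V_total = 316.9∠-71.4° V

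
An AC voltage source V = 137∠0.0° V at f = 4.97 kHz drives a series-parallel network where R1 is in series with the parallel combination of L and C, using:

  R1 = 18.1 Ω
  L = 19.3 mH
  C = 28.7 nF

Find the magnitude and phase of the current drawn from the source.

Step 1 — Angular frequency: ω = 2π·f = 2π·4970 = 3.123e+04 rad/s.
Step 2 — Component impedances:
  R1: Z = R = 18.1 Ω
  L: Z = jωL = j·3.123e+04·0.0193 = 0 + j602.7 Ω
  C: Z = 1/(jωC) = -j/(ω·C) = 0 - j1116 Ω
Step 3 — Parallel branch: L || C = 1/(1/L + 1/C) = 0 + j1311 Ω.
Step 4 — Series with R1: Z_total = R1 + (L || C) = 18.1 + j1311 Ω = 1311∠89.2° Ω.
Step 5 — Source phasor: V = 137∠0.0° V = 137 V.
Step 6 — Ohm's law: I = V / Z_total = (137) / (18.1 + j1311) = 0.001443 - j0.1045 A.
Step 7 — Convert to polar: |I| = 0.1045 A, ∠I = -89.2°.

I = 0.1045∠-89.2° A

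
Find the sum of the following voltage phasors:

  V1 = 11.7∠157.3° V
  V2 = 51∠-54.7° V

Step 1 — Convert each phasor to rectangular form:
  V1 = 11.7·(cos(157.3°) + j·sin(157.3°)) = -10.79 + j4.515 V
  V2 = 51·(cos(-54.7°) + j·sin(-54.7°)) = 29.47 - j41.62 V
Step 2 — Sum components: V_total = 18.68 - j37.11 V.
Step 3 — Convert to polar: |V_total| = 41.54 V, ∠V_total = -63.3°.

V_total = 41.54∠-63.3° V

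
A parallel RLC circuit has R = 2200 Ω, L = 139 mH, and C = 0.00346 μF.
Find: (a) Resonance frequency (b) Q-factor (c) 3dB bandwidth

Step 1 — Resonance: ω₀ = 1/√(LC) = 1/√(0.139·3.46e-09) = 4.56e+04 rad/s.
Step 2 — f₀ = ω₀/(2π) = 7257 Hz.
Step 3 — Parallel Q: Q = R/(ω₀L) = 2200/(4.56e+04·0.139) = 0.3471.
Step 4 — Bandwidth: Δω = ω₀/Q = 1.314e+05 rad/s; BW = Δω/(2π) = 2.091e+04 Hz.

(a) f₀ = 7257 Hz  (b) Q = 0.3471  (c) BW = 2.091e+04 Hz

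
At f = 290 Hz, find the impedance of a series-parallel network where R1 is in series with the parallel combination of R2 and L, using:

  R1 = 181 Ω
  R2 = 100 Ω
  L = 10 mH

Step 1 — Angular frequency: ω = 2π·f = 2π·290 = 1822 rad/s.
Step 2 — Component impedances:
  R1: Z = R = 181 Ω
  R2: Z = R = 100 Ω
  L: Z = jωL = j·1822·0.01 = 0 + j18.22 Ω
Step 3 — Parallel branch: R2 || L = 1/(1/R2 + 1/L) = 3.213 + j17.64 Ω.
Step 4 — Series with R1: Z_total = R1 + (R2 || L) = 184.2 + j17.64 Ω = 185.1∠5.5° Ω.

Z = 184.2 + j17.64 Ω = 185.1∠5.5° Ω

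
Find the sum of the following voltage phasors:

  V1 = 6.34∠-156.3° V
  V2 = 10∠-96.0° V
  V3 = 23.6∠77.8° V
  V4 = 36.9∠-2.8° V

Step 1 — Convert each phasor to rectangular form:
  V1 = 6.34·(cos(-156.3°) + j·sin(-156.3°)) = -5.805 - j2.548 V
  V2 = 10·(cos(-96.0°) + j·sin(-96.0°)) = -1.045 - j9.945 V
  V3 = 23.6·(cos(77.8°) + j·sin(77.8°)) = 4.987 + j23.07 V
  V4 = 36.9·(cos(-2.8°) + j·sin(-2.8°)) = 36.86 - j1.803 V
Step 2 — Sum components: V_total = 34.99 + j8.771 V.
Step 3 — Convert to polar: |V_total| = 36.08 V, ∠V_total = 14.1°.

V_total = 36.08∠14.1° V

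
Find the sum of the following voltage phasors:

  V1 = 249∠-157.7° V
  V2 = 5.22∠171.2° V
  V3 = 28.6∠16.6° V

Step 1 — Convert each phasor to rectangular form:
  V1 = 249·(cos(-157.7°) + j·sin(-157.7°)) = -230.4 - j94.48 V
  V2 = 5.22·(cos(171.2°) + j·sin(171.2°)) = -5.159 + j0.7986 V
  V3 = 28.6·(cos(16.6°) + j·sin(16.6°)) = 27.41 + j8.171 V
Step 2 — Sum components: V_total = -208.1 - j85.52 V.
Step 3 — Convert to polar: |V_total| = 225 V, ∠V_total = -157.7°.

V_total = 225∠-157.7° V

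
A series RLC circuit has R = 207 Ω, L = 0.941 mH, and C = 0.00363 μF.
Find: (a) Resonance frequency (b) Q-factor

Step 1 — Resonance condition Im(Z)=0 gives ω₀ = 1/√(LC).
Step 2 — ω₀ = 1/√(0.000941·3.63e-09) = 5.411e+05 rad/s.
Step 3 — f₀ = ω₀/(2π) = 8.611e+04 Hz.
Step 4 — Series Q: Q = ω₀L/R = 5.411e+05·0.000941/207 = 2.46.

(a) f₀ = 8.611e+04 Hz  (b) Q = 2.46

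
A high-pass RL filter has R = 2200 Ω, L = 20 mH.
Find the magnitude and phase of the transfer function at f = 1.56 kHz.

Step 1 — Angular frequency: ω = 2π·1560 = 9802 rad/s.
Step 2 — Transfer function: H(jω) = jωL/(R + jωL).
Step 3 — Numerator jωL = j·196; denominator R + jωL = 2200 + j196.
Step 4 — H = 0.007878 + j0.08841.
Step 5 — Magnitude: |H| = 0.08876 (-21.0 dB); phase: φ = 84.9°.

|H| = 0.08876 (-21.0 dB), φ = 84.9°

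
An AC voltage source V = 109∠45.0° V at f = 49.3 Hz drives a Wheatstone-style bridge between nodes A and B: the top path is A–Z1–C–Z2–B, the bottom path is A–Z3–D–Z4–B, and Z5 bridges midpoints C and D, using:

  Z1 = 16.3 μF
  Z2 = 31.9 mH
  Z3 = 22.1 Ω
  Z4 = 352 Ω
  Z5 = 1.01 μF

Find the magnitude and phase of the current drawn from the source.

Step 1 — Angular frequency: ω = 2π·f = 2π·49.3 = 309.8 rad/s.
Step 2 — Component impedances:
  Z1: Z = 1/(jωC) = -j/(ω·C) = 0 - j198.1 Ω
  Z2: Z = jωL = j·309.8·0.0319 = 0 + j9.881 Ω
  Z3: Z = R = 22.1 Ω
  Z4: Z = R = 352 Ω
  Z5: Z = 1/(jωC) = -j/(ω·C) = 0 - j3196 Ω
Step 3 — Bridge requires nodal analysis (the Z5 bridge couples midpoints C and D, so the two paths cannot be reduced to a simple series/parallel combination). Setting node B to ground and injecting 1 A at node A, the 3-node admittance system at A, C, D solves to V_A = Z_AB = 68.97 - j145 Ω = 160.6∠-64.6° Ω.
Step 4 — Source phasor: V = 109∠45.0° V = 77.07 + j77.07 V.
Step 5 — Ohm's law: I = V / Z_total = (77.07 + j77.07) / (68.97 - j145) = -0.2273 + j0.6397 A.
Step 6 — Convert to polar: |I| = 0.6788 A, ∠I = 109.6°.

I = 0.6788∠109.6° A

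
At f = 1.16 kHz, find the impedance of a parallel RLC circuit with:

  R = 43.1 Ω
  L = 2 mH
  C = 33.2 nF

Step 1 — Angular frequency: ω = 2π·f = 2π·1160 = 7288 rad/s.
Step 2 — Component impedances:
  R: Z = R = 43.1 Ω
  L: Z = jωL = j·7288·0.002 = 0 + j14.58 Ω
  C: Z = 1/(jωC) = -j/(ω·C) = 0 - j4133 Ω
Step 3 — Parallel combination: 1/Z_total = 1/R + 1/L + 1/C; Z_total = 4.452 + j13.12 Ω = 13.85∠71.3° Ω.

Z = 4.452 + j13.12 Ω = 13.85∠71.3° Ω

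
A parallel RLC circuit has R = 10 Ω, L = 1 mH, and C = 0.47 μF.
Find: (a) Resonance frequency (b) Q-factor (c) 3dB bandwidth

Step 1 — Resonance: ω₀ = 1/√(LC) = 1/√(0.001·4.7e-07) = 4.613e+04 rad/s.
Step 2 — f₀ = ω₀/(2π) = 7341 Hz.
Step 3 — Parallel Q: Q = R/(ω₀L) = 10/(4.613e+04·0.001) = 0.2168.
Step 4 — Bandwidth: Δω = ω₀/Q = 2.128e+05 rad/s; BW = Δω/(2π) = 3.386e+04 Hz.

(a) f₀ = 7341 Hz  (b) Q = 0.2168  (c) BW = 3.386e+04 Hz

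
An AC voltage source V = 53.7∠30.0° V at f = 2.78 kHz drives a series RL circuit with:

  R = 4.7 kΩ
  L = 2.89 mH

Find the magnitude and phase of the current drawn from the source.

Step 1 — Angular frequency: ω = 2π·f = 2π·2780 = 1.747e+04 rad/s.
Step 2 — Component impedances:
  R: Z = R = 4700 Ω
  L: Z = jωL = j·1.747e+04·0.00289 = 0 + j50.48 Ω
Step 3 — Series combination: Z_total = R + L = 4700 + j50.48 Ω = 4700∠0.6° Ω.
Step 4 — Source phasor: V = 53.7∠30.0° V = 46.51 + j26.85 V.
Step 5 — Ohm's law: I = V / Z_total = (46.51 + j26.85) / (4700 + j50.48) = 0.009955 + j0.005606 A.
Step 6 — Convert to polar: |I| = 0.01142 A, ∠I = 29.4°.

I = 0.01142∠29.4° A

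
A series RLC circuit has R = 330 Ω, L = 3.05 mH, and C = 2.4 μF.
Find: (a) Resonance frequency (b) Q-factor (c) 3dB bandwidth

Step 1 — Resonance: ω₀ = 1/√(LC) = 1/√(0.00305·2.4e-06) = 1.169e+04 rad/s.
Step 2 — f₀ = ω₀/(2π) = 1860 Hz.
Step 3 — Series Q: Q = ω₀L/R = 1.169e+04·0.00305/330 = 0.108.
Step 4 — Bandwidth: Δω = ω₀/Q = 1.082e+05 rad/s; BW = Δω/(2π) = 1.722e+04 Hz.

(a) f₀ = 1860 Hz  (b) Q = 0.108  (c) BW = 1.722e+04 Hz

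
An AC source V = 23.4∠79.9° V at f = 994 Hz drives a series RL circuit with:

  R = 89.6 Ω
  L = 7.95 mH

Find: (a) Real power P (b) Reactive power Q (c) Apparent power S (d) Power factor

Step 1 — Angular frequency: ω = 2π·f = 2π·994 = 6245 rad/s.
Step 2 — Component impedances:
  R: Z = R = 89.6 Ω
  L: Z = jωL = j·6245·0.00795 = 0 + j49.65 Ω
Step 3 — Series combination: Z_total = R + L = 89.6 + j49.65 Ω = 102.4∠29.0° Ω.
Step 4 — Source phasor: V = 23.4∠79.9° V = 4.104 + j23.04 V.
Step 5 — Current: I = V / Z = 0.144 + j0.1773 A = 0.2284∠50.9° A.
Step 6 — Complex power: S = V·I* = 4.675 + j2.591 VA.
Step 7 — Real power: P = Re(S) = 4.675 W.
Step 8 — Reactive power: Q = Im(S) = 2.591 VAR.
Step 9 — Apparent power: |S| = 5.345 VA.
Step 10 — Power factor: PF = P/|S| = 0.8747 (lagging).

(a) P = 4.675 W  (b) Q = 2.591 VAR  (c) S = 5.345 VA  (d) PF = 0.8747 (lagging)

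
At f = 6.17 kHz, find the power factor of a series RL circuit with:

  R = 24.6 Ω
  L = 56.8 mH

Step 1 — Angular frequency: ω = 2π·f = 2π·6170 = 3.877e+04 rad/s.
Step 2 — Component impedances:
  R: Z = R = 24.6 Ω
  L: Z = jωL = j·3.877e+04·0.0568 = 0 + j2202 Ω
Step 3 — Series combination: Z_total = R + L = 24.6 + j2202 Ω = 2202∠89.4° Ω.
Step 4 — Power factor: PF = cos(φ) = Re(Z)/|Z| = 24.6/2202 = 0.01117.
Step 5 — Type: Im(Z) = 2202 ⇒ lagging (phase φ = 89.4°).

PF = 0.01117 (lagging, φ = 89.4°)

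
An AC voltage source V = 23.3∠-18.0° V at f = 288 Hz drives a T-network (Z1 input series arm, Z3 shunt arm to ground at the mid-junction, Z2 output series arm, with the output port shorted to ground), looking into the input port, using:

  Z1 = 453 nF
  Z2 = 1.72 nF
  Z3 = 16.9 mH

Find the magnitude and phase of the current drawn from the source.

Step 1 — Angular frequency: ω = 2π·f = 2π·288 = 1810 rad/s.
Step 2 — Component impedances:
  Z1: Z = 1/(jωC) = -j/(ω·C) = 0 - j1220 Ω
  Z2: Z = 1/(jωC) = -j/(ω·C) = 0 - j3.213e+05 Ω
  Z3: Z = jωL = j·1810·0.0169 = 0 + j30.58 Ω
Step 3 — With the output port shorted to ground, the output series arm Z2 runs from the junction to ground; the shunt arm Z3 also runs from the junction to ground. They appear in parallel: Z3 || Z2 = 0 + j30.58 Ω.
Step 4 — Series with input arm Z1: Z_in = Z1 + (Z3 || Z2) = 0 - j1189 Ω = 1189∠-90.0° Ω.
Step 5 — Source phasor: V = 23.3∠-18.0° V = 22.16 - j7.2 V.
Step 6 — Ohm's law: I = V / Z_total = (22.16 - j7.2) / (0 - j1189) = 0.006054 + j0.01863 A.
Step 7 — Convert to polar: |I| = 0.01959 A, ∠I = 72.0°.

I = 0.01959∠72.0° A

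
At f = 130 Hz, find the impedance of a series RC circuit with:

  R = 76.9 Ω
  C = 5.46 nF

Step 1 — Angular frequency: ω = 2π·f = 2π·130 = 816.8 rad/s.
Step 2 — Component impedances:
  R: Z = R = 76.9 Ω
  C: Z = 1/(jωC) = -j/(ω·C) = 0 - j2.242e+05 Ω
Step 3 — Series combination: Z_total = R + C = 76.9 - j2.242e+05 Ω = 2.242e+05∠-90.0° Ω.

Z = 76.9 - j2.242e+05 Ω = 2.242e+05∠-90.0° Ω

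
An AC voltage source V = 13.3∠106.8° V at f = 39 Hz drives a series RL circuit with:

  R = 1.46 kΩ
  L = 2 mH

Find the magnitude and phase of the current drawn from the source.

Step 1 — Angular frequency: ω = 2π·f = 2π·39 = 245 rad/s.
Step 2 — Component impedances:
  R: Z = R = 1460 Ω
  L: Z = jωL = j·245·0.002 = 0 + j0.4901 Ω
Step 3 — Series combination: Z_total = R + L = 1460 + j0.4901 Ω = 1460∠0.0° Ω.
Step 4 — Source phasor: V = 13.3∠106.8° V = -3.844 + j12.73 V.
Step 5 — Ohm's law: I = V / Z_total = (-3.844 + j12.73) / (1460 + j0.4901) = -0.00263 + j0.008722 A.
Step 6 — Convert to polar: |I| = 0.00911 A, ∠I = 106.8°.

I = 0.00911∠106.8° A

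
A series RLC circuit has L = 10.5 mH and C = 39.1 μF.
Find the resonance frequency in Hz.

Step 1 — Resonance condition Im(Z)=0 gives ω₀ = 1/√(LC).
Step 2 — ω₀ = 1/√(0.0105·3.91e-05) = 1561 rad/s.
Step 3 — f₀ = ω₀/(2π) = 248.4 Hz.

f₀ = 248.4 Hz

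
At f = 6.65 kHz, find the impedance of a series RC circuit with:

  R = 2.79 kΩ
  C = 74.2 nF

Step 1 — Angular frequency: ω = 2π·f = 2π·6650 = 4.178e+04 rad/s.
Step 2 — Component impedances:
  R: Z = R = 2790 Ω
  C: Z = 1/(jωC) = -j/(ω·C) = 0 - j322.5 Ω
Step 3 — Series combination: Z_total = R + C = 2790 - j322.5 Ω = 2809∠-6.6° Ω.

Z = 2790 - j322.5 Ω = 2809∠-6.6° Ω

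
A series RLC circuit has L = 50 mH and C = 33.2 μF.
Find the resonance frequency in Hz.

Step 1 — Resonance condition Im(Z)=0 gives ω₀ = 1/√(LC).
Step 2 — ω₀ = 1/√(0.05·3.32e-05) = 776.2 rad/s.
Step 3 — f₀ = ω₀/(2π) = 123.5 Hz.

f₀ = 123.5 Hz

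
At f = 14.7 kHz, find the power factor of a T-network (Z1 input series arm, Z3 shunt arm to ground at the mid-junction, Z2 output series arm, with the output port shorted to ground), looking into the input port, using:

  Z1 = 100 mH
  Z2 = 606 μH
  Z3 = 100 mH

Step 1 — Angular frequency: ω = 2π·f = 2π·1.47e+04 = 9.236e+04 rad/s.
Step 2 — Component impedances:
  Z1: Z = jωL = j·9.236e+04·0.1 = 0 + j9236 Ω
  Z2: Z = jωL = j·9.236e+04·0.000606 = 0 + j55.97 Ω
  Z3: Z = jωL = j·9.236e+04·0.1 = 0 + j9236 Ω
Step 3 — With the output port shorted to ground, the output series arm Z2 runs from the junction to ground; the shunt arm Z3 also runs from the junction to ground. They appear in parallel: Z3 || Z2 = 0 + j55.63 Ω.
Step 4 — Series with input arm Z1: Z_in = Z1 + (Z3 || Z2) = 0 + j9292 Ω = 9292∠90.0° Ω.
Step 5 — Power factor: PF = cos(φ) = Re(Z)/|Z| = 0/9292 = 0.
Step 6 — Type: Im(Z) = 9292 ⇒ lagging (phase φ = 90.0°).

PF = 0 (lagging, φ = 90.0°)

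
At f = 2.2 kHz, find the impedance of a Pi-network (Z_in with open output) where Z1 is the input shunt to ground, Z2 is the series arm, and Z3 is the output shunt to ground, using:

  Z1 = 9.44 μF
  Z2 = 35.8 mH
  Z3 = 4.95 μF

Step 1 — Angular frequency: ω = 2π·f = 2π·2200 = 1.382e+04 rad/s.
Step 2 — Component impedances:
  Z1: Z = 1/(jωC) = -j/(ω·C) = 0 - j7.663 Ω
  Z2: Z = jωL = j·1.382e+04·0.0358 = 0 + j494.9 Ω
  Z3: Z = 1/(jωC) = -j/(ω·C) = 0 - j14.61 Ω
Step 3 — With open output, the series arm Z2 and the output shunt Z3 appear in series to ground: Z2 + Z3 = 0 + j480.2 Ω.
Step 4 — Parallel with input shunt Z1: Z_in = Z1 || (Z2 + Z3) = 0 - j7.788 Ω = 7.788∠-90.0° Ω.

Z = 0 - j7.788 Ω = 7.788∠-90.0° Ω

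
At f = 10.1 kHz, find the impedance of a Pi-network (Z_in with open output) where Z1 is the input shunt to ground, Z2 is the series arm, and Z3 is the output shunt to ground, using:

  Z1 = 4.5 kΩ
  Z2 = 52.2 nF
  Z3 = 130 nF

Step 1 — Angular frequency: ω = 2π·f = 2π·1.01e+04 = 6.346e+04 rad/s.
Step 2 — Component impedances:
  Z1: Z = R = 4500 Ω
  Z2: Z = 1/(jωC) = -j/(ω·C) = 0 - j301.9 Ω
  Z3: Z = 1/(jωC) = -j/(ω·C) = 0 - j121.2 Ω
Step 3 — With open output, the series arm Z2 and the output shunt Z3 appear in series to ground: Z2 + Z3 = 0 - j423.1 Ω.
Step 4 — Parallel with input shunt Z1: Z_in = Z1 || (Z2 + Z3) = 39.43 - j419.4 Ω = 421.2∠-84.6° Ω.

Z = 39.43 - j419.4 Ω = 421.2∠-84.6° Ω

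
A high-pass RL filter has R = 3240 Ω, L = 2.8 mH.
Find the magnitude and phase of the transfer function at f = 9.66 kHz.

Step 1 — Angular frequency: ω = 2π·9660 = 6.07e+04 rad/s.
Step 2 — Transfer function: H(jω) = jωL/(R + jωL).
Step 3 — Numerator jωL = j·169.9; denominator R + jωL = 3240 + j169.9.
Step 4 — H = 0.002744 + j0.05231.
Step 5 — Magnitude: |H| = 0.05238 (-25.6 dB); phase: φ = 87.0°.

|H| = 0.05238 (-25.6 dB), φ = 87.0°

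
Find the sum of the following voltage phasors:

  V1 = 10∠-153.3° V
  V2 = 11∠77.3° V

Step 1 — Convert each phasor to rectangular form:
  V1 = 10·(cos(-153.3°) + j·sin(-153.3°)) = -8.934 - j4.493 V
  V2 = 11·(cos(77.3°) + j·sin(77.3°)) = 2.418 + j10.73 V
Step 2 — Sum components: V_total = -6.515 + j6.238 V.
Step 3 — Convert to polar: |V_total| = 9.02 V, ∠V_total = 136.2°.

V_total = 9.02∠136.2° V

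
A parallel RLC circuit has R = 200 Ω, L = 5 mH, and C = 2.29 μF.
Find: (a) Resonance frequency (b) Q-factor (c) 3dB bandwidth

Step 1 — Resonance: ω₀ = 1/√(LC) = 1/√(0.005·2.29e-06) = 9345 rad/s.
Step 2 — f₀ = ω₀/(2π) = 1487 Hz.
Step 3 — Parallel Q: Q = R/(ω₀L) = 200/(9345·0.005) = 4.28.
Step 4 — Bandwidth: Δω = ω₀/Q = 2183 rad/s; BW = Δω/(2π) = 347.5 Hz.

(a) f₀ = 1487 Hz  (b) Q = 4.28  (c) BW = 347.5 Hz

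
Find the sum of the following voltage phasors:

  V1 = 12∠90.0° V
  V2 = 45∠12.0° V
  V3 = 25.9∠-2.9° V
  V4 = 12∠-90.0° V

Step 1 — Convert each phasor to rectangular form:
  V1 = 12·(cos(90.0°) + j·sin(90.0°)) = 0 + j12 V
  V2 = 45·(cos(12.0°) + j·sin(12.0°)) = 44.02 + j9.356 V
  V3 = 25.9·(cos(-2.9°) + j·sin(-2.9°)) = 25.87 - j1.31 V
  V4 = 12·(cos(-90.0°) + j·sin(-90.0°)) = 0 - j12 V
Step 2 — Sum components: V_total = 69.88 + j8.046 V.
Step 3 — Convert to polar: |V_total| = 70.35 V, ∠V_total = 6.6°.

V_total = 70.35∠6.6° V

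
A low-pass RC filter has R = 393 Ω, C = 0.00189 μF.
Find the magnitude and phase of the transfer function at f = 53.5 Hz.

Step 1 — Angular frequency: ω = 2π·53.5 = 336.2 rad/s.
Step 2 — Transfer function: H(jω) = 1/(1 + jωRC).
Step 3 — Denominator: 1 + jωRC = 1 + j·336.2·393·1.89e-09 = 1 + j0.0002497.
Step 4 — H = 1 - j0.0002497.
Step 5 — Magnitude: |H| = 1 (-0.0 dB); phase: φ = -0.0°.

|H| = 1 (-0.0 dB), φ = -0.0°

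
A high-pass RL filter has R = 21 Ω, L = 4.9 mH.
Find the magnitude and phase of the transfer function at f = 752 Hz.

Step 1 — Angular frequency: ω = 2π·752 = 4725 rad/s.
Step 2 — Transfer function: H(jω) = jωL/(R + jωL).
Step 3 — Numerator jωL = j·23.15; denominator R + jωL = 21 + j23.15.
Step 4 — H = 0.5486 + j0.4976.
Step 5 — Magnitude: |H| = 0.7407 (-2.6 dB); phase: φ = 42.2°.

|H| = 0.7407 (-2.6 dB), φ = 42.2°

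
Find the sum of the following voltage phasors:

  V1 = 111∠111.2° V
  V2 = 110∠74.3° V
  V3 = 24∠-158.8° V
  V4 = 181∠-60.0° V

Step 1 — Convert each phasor to rectangular form:
  V1 = 111·(cos(111.2°) + j·sin(111.2°)) = -40.14 + j103.5 V
  V2 = 110·(cos(74.3°) + j·sin(74.3°)) = 29.77 + j105.9 V
  V3 = 24·(cos(-158.8°) + j·sin(-158.8°)) = -22.38 - j8.679 V
  V4 = 181·(cos(-60.0°) + j·sin(-60.0°)) = 90.5 - j156.8 V
Step 2 — Sum components: V_total = 57.75 + j43.95 V.
Step 3 — Convert to polar: |V_total| = 72.57 V, ∠V_total = 37.3°.

V_total = 72.57∠37.3° V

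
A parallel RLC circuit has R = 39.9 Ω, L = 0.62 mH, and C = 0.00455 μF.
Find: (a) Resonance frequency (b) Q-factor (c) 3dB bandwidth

Step 1 — Resonance: ω₀ = 1/√(LC) = 1/√(0.00062·4.55e-09) = 5.954e+05 rad/s.
Step 2 — f₀ = ω₀/(2π) = 9.476e+04 Hz.
Step 3 — Parallel Q: Q = R/(ω₀L) = 39.9/(5.954e+05·0.00062) = 0.1081.
Step 4 — Bandwidth: Δω = ω₀/Q = 5.508e+06 rad/s; BW = Δω/(2π) = 8.767e+05 Hz.

(a) f₀ = 9.476e+04 Hz  (b) Q = 0.1081  (c) BW = 8.767e+05 Hz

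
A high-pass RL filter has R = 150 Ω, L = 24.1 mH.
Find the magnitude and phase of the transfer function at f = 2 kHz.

Step 1 — Angular frequency: ω = 2π·2000 = 1.257e+04 rad/s.
Step 2 — Transfer function: H(jω) = jωL/(R + jωL).
Step 3 — Numerator jωL = j·302.8; denominator R + jωL = 150 + j302.8.
Step 4 — H = 0.803 + j0.3977.
Step 5 — Magnitude: |H| = 0.8961 (-1.0 dB); phase: φ = 26.3°.

|H| = 0.8961 (-1.0 dB), φ = 26.3°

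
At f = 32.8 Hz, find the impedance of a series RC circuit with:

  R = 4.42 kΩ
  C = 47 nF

Step 1 — Angular frequency: ω = 2π·f = 2π·32.8 = 206.1 rad/s.
Step 2 — Component impedances:
  R: Z = R = 4420 Ω
  C: Z = 1/(jωC) = -j/(ω·C) = 0 - j1.032e+05 Ω
Step 3 — Series combination: Z_total = R + C = 4420 - j1.032e+05 Ω = 1.033e+05∠-87.5° Ω.

Z = 4420 - j1.032e+05 Ω = 1.033e+05∠-87.5° Ω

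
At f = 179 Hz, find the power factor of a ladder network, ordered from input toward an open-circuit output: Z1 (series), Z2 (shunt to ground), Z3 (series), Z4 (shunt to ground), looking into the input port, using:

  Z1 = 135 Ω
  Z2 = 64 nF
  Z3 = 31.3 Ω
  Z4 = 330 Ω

Step 1 — Angular frequency: ω = 2π·f = 2π·179 = 1125 rad/s.
Step 2 — Component impedances:
  Z1: Z = R = 135 Ω
  Z2: Z = 1/(jωC) = -j/(ω·C) = 0 - j1.389e+04 Ω
  Z3: Z = R = 31.3 Ω
  Z4: Z = R = 330 Ω
Step 3 — Ladder network (open output): work backward from the far end, alternating series and parallel combinations. Z_in = 496.1 - j9.39 Ω = 496.1∠-1.1° Ω.
Step 4 — Power factor: PF = cos(φ) = Re(Z)/|Z| = 496.06/496.14 = 0.9998.
Step 5 — Type: Im(Z) = -9.39 ⇒ leading (phase φ = -1.1°).

PF = 0.9998 (leading, φ = -1.1°)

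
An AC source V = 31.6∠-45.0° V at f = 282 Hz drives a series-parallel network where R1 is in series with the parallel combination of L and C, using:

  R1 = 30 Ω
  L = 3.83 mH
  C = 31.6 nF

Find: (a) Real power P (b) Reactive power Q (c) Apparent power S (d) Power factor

Step 1 — Angular frequency: ω = 2π·f = 2π·282 = 1772 rad/s.
Step 2 — Component impedances:
  R1: Z = R = 30 Ω
  L: Z = jωL = j·1772·0.00383 = 0 + j6.786 Ω
  C: Z = 1/(jωC) = -j/(ω·C) = 0 - j1.786e+04 Ω
Step 3 — Parallel branch: L || C = 1/(1/L + 1/C) = 0 + j6.789 Ω.
Step 4 — Series with R1: Z_total = R1 + (L || C) = 30 + j6.789 Ω = 30.76∠12.8° Ω.
Step 5 — Source phasor: V = 31.6∠-45.0° V = 22.34 - j22.34 V.
Step 6 — Current: I = V / Z = 0.5482 - j0.8689 A = 1.027∠-57.8° A.
Step 7 — Complex power: S = V·I* = 31.66 + j7.165 VA.
Step 8 — Real power: P = Re(S) = 31.66 W.
Step 9 — Reactive power: Q = Im(S) = 7.165 VAR.
Step 10 — Apparent power: |S| = 32.46 VA.
Step 11 — Power factor: PF = P/|S| = 0.9753 (lagging).

(a) P = 31.66 W  (b) Q = 7.165 VAR  (c) S = 32.46 VA  (d) PF = 0.9753 (lagging)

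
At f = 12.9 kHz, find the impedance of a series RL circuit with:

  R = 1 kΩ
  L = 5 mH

Step 1 — Angular frequency: ω = 2π·f = 2π·1.29e+04 = 8.105e+04 rad/s.
Step 2 — Component impedances:
  R: Z = R = 1000 Ω
  L: Z = jωL = j·8.105e+04·0.005 = 0 + j405.3 Ω
Step 3 — Series combination: Z_total = R + L = 1000 + j405.3 Ω = 1079∠22.1° Ω.

Z = 1000 + j405.3 Ω = 1079∠22.1° Ω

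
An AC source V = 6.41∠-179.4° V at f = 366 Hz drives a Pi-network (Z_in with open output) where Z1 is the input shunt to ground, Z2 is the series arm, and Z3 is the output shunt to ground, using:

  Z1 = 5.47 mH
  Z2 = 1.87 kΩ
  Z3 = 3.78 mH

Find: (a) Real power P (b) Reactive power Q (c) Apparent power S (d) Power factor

Step 1 — Angular frequency: ω = 2π·f = 2π·366 = 2300 rad/s.
Step 2 — Component impedances:
  Z1: Z = jωL = j·2300·0.00547 = 0 + j12.58 Ω
  Z2: Z = R = 1870 Ω
  Z3: Z = jωL = j·2300·0.00378 = 0 + j8.693 Ω
Step 3 — With open output, the series arm Z2 and the output shunt Z3 appear in series to ground: Z2 + Z3 = 1870 + j8.693 Ω.
Step 4 — Parallel with input shunt Z1: Z_in = Z1 || (Z2 + Z3) = 0.08461 + j12.58 Ω = 12.58∠89.6° Ω.
Step 5 — Source phasor: V = 6.41∠-179.4° V = -6.41 - j0.06712 V.
Step 6 — Current: I = V / Z = -0.008764 + j0.5095 A = 0.5096∠91.0° A.
Step 7 — Complex power: S = V·I* = 0.02197 + j3.266 VA.
Step 8 — Real power: P = Re(S) = 0.02197 W.
Step 9 — Reactive power: Q = Im(S) = 3.266 VAR.
Step 10 — Apparent power: |S| = 3.267 VA.
Step 11 — Power factor: PF = P/|S| = 0.006726 (lagging).

(a) P = 0.02197 W  (b) Q = 3.266 VAR  (c) S = 3.267 VA  (d) PF = 0.006726 (lagging)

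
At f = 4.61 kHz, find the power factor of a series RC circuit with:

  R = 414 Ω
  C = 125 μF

Step 1 — Angular frequency: ω = 2π·f = 2π·4610 = 2.897e+04 rad/s.
Step 2 — Component impedances:
  R: Z = R = 414 Ω
  C: Z = 1/(jωC) = -j/(ω·C) = 0 - j0.2762 Ω
Step 3 — Series combination: Z_total = R + C = 414 - j0.2762 Ω = 414∠-0.0° Ω.
Step 4 — Power factor: PF = cos(φ) = Re(Z)/|Z| = 414/414 = 1.
Step 5 — Type: Im(Z) = -0.2762 ⇒ leading (phase φ = -0.0°).

PF = 1 (leading, φ = -0.0°)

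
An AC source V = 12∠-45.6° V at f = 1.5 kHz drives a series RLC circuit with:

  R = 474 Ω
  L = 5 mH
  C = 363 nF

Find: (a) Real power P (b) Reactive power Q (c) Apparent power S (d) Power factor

Step 1 — Angular frequency: ω = 2π·f = 2π·1500 = 9425 rad/s.
Step 2 — Component impedances:
  R: Z = R = 474 Ω
  L: Z = jωL = j·9425·0.005 = 0 + j47.12 Ω
  C: Z = 1/(jωC) = -j/(ω·C) = 0 - j292.3 Ω
Step 3 — Series combination: Z_total = R + L + C = 474 - j245.2 Ω = 533.7∠-27.3° Ω.
Step 4 — Source phasor: V = 12∠-45.6° V = 8.396 - j8.574 V.
Step 5 — Current: I = V / Z = 0.02136 - j0.007042 A = 0.02249∠-18.3° A.
Step 6 — Complex power: S = V·I* = 0.2397 - j0.124 VA.
Step 7 — Real power: P = Re(S) = 0.2397 W.
Step 8 — Reactive power: Q = Im(S) = -0.124 VAR.
Step 9 — Apparent power: |S| = 0.2698 VA.
Step 10 — Power factor: PF = P/|S| = 0.8882 (leading).

(a) P = 0.2397 W  (b) Q = -0.124 VAR  (c) S = 0.2698 VA  (d) PF = 0.8882 (leading)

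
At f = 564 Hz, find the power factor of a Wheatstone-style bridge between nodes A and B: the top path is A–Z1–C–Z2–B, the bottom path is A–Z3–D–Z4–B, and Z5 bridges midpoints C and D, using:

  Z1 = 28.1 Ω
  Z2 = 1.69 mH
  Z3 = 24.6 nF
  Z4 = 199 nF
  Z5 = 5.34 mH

Step 1 — Angular frequency: ω = 2π·f = 2π·564 = 3544 rad/s.
Step 2 — Component impedances:
  Z1: Z = R = 28.1 Ω
  Z2: Z = jωL = j·3544·0.00169 = 0 + j5.989 Ω
  Z3: Z = 1/(jωC) = -j/(ω·C) = 0 - j1.147e+04 Ω
  Z4: Z = 1/(jωC) = -j/(ω·C) = 0 - j1418 Ω
  Z5: Z = jωL = j·3544·0.00534 = 0 + j18.92 Ω
Step 3 — Bridge requires nodal analysis (the Z5 bridge couples midpoints C and D, so the two paths cannot be reduced to a simple series/parallel combination). Setting node B to ground and injecting 1 A at node A, the 3-node admittance system at A, C, D solves to V_A = Z_AB = 28.1 + j5.946 Ω = 28.72∠11.9° Ω.
Step 4 — Power factor: PF = cos(φ) = Re(Z)/|Z| = 28.099/28.722 = 0.9783.
Step 5 — Type: Im(Z) = 5.946 ⇒ lagging (phase φ = 11.9°).

PF = 0.9783 (lagging, φ = 11.9°)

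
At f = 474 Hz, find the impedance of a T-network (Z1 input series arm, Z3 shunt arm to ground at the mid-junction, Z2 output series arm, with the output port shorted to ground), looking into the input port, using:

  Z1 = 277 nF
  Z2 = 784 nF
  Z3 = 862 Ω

Step 1 — Angular frequency: ω = 2π·f = 2π·474 = 2978 rad/s.
Step 2 — Component impedances:
  Z1: Z = 1/(jωC) = -j/(ω·C) = 0 - j1212 Ω
  Z2: Z = 1/(jωC) = -j/(ω·C) = 0 - j428.3 Ω
  Z3: Z = R = 862 Ω
Step 3 — With the output port shorted to ground, the output series arm Z2 runs from the junction to ground; the shunt arm Z3 also runs from the junction to ground. They appear in parallel: Z3 || Z2 = 170.7 - j343.5 Ω.
Step 4 — Series with input arm Z1: Z_in = Z1 + (Z3 || Z2) = 170.7 - j1556 Ω = 1565∠-83.7° Ω.

Z = 170.7 - j1556 Ω = 1565∠-83.7° Ω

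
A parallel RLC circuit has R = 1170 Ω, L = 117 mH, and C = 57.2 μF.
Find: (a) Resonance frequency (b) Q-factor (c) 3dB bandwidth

Step 1 — Resonance: ω₀ = 1/√(LC) = 1/√(0.117·5.72e-05) = 386.6 rad/s.
Step 2 — f₀ = ω₀/(2π) = 61.52 Hz.
Step 3 — Parallel Q: Q = R/(ω₀L) = 1170/(386.6·0.117) = 25.87.
Step 4 — Bandwidth: Δω = ω₀/Q = 14.94 rad/s; BW = Δω/(2π) = 2.378 Hz.

(a) f₀ = 61.52 Hz  (b) Q = 25.87  (c) BW = 2.378 Hz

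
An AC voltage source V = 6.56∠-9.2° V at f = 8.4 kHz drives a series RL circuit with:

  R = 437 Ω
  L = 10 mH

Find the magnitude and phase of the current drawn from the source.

Step 1 — Angular frequency: ω = 2π·f = 2π·8400 = 5.278e+04 rad/s.
Step 2 — Component impedances:
  R: Z = R = 437 Ω
  L: Z = jωL = j·5.278e+04·0.01 = 0 + j527.8 Ω
Step 3 — Series combination: Z_total = R + L = 437 + j527.8 Ω = 685.2∠50.4° Ω.
Step 4 — Source phasor: V = 6.56∠-9.2° V = 6.476 - j1.049 V.
Step 5 — Ohm's law: I = V / Z_total = (6.476 - j1.049) / (437 + j527.8) = 0.004848 - j0.008255 A.
Step 6 — Convert to polar: |I| = 0.009574 A, ∠I = -59.6°.

I = 0.009574∠-59.6° A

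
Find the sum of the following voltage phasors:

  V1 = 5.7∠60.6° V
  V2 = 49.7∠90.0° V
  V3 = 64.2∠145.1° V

Step 1 — Convert each phasor to rectangular form:
  V1 = 5.7·(cos(60.6°) + j·sin(60.6°)) = 2.798 + j4.966 V
  V2 = 49.7·(cos(90.0°) + j·sin(90.0°)) = 0 + j49.7 V
  V3 = 64.2·(cos(145.1°) + j·sin(145.1°)) = -52.65 + j36.73 V
Step 2 — Sum components: V_total = -49.86 + j91.4 V.
Step 3 — Convert to polar: |V_total| = 104.1 V, ∠V_total = 118.6°.

V_total = 104.1∠118.6° V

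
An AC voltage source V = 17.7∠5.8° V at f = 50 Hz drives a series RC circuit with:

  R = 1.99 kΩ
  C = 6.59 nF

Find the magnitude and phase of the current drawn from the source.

Step 1 — Angular frequency: ω = 2π·f = 2π·50 = 314.2 rad/s.
Step 2 — Component impedances:
  R: Z = R = 1990 Ω
  C: Z = 1/(jωC) = -j/(ω·C) = 0 - j4.83e+05 Ω
Step 3 — Series combination: Z_total = R + C = 1990 - j4.83e+05 Ω = 4.83e+05∠-89.8° Ω.
Step 4 — Source phasor: V = 17.7∠5.8° V = 17.61 + j1.789 V.
Step 5 — Ohm's law: I = V / Z_total = (17.61 + j1.789) / (1990 - j4.83e+05) = -3.553e-06 + j3.647e-05 A.
Step 6 — Convert to polar: |I| = 3.664e-05 A, ∠I = 95.6°.

I = 3.664e-05∠95.6° A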